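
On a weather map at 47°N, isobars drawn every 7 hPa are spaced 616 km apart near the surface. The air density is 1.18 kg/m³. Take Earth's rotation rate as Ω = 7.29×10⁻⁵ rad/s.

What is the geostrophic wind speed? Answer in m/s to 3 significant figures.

Coriolis parameter at 47°N:
f = 2Ω sin φ = 2 × 7.29×10⁻⁵ × sin 47° = 1.07×10⁻⁴ s⁻¹
Pressure gradient: |∂P/∂n| = 700 Pa / 616000 m = 1.14×10⁻³ Pa/m
Geostrophic balance (pressure-gradient force = Coriolis force):
V_g = (1/(fρ)) |∂P/∂n| = 1.14×10⁻³ / (1.07×10⁻⁴ × 1.18) = 9.03 m/s

9.03 m/s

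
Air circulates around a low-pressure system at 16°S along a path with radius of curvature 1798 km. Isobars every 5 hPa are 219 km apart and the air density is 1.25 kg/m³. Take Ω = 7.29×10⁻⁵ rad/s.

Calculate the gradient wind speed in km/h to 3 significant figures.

114 km/h

Coriolis parameter at 16°S:
f = 2Ω sin φ = 2 × 7.29×10⁻⁵ × sin 16° = 4.02×10⁻⁵ s⁻¹
Pressure gradient: |∂P/∂n| = 500 Pa / 219000 m = 2.28×10⁻³ Pa/m
Geostrophic speed: V_g = |∂P/∂n|/(fρ) = 2.28×10⁻³/(4.02×10⁻⁵ × 1.25) = 45.4 m/s
Around a low, centrifugal force acts outward with Coriolis, so pressure-gradient force balances both:
(1/ρ)|∂P/∂n| = fV + V²/R  →  V² + fR·V − fR·V_g = 0
With fR = 4.02×10⁻⁵ × 1798×10³ m = 72.3 m/s:
V = [−fR + √((fR)² + 4 fR V_g)]/2 = [−72.3 + √(72.3² + 4×72.3×45.4)]/2 = 31.6 m/s
Subgeostrophic (V < V_g = 45.4 m/s), as expected around a low.
Converting: 31.6 m/s × 3.6 = 114 km/h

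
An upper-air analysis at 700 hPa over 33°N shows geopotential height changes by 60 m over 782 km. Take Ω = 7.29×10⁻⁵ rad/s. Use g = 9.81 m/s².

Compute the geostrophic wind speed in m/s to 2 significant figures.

Coriolis parameter at 33°N:
f = 2Ω sin φ = 2 × 7.29×10⁻⁵ × sin 33° = 7.94×10⁻⁵ s⁻¹
Height gradient: |∂Z/∂n| = 60 m / 782000 m = 7.67×10⁻⁵
On a pressure surface, geostrophic balance gives V_g = (g/f)|∂Z/∂n|:
V_g = 9.81 × 7.67×10⁻⁵ / 7.94×10⁻⁵ = 9.48 m/s

9.5 m/s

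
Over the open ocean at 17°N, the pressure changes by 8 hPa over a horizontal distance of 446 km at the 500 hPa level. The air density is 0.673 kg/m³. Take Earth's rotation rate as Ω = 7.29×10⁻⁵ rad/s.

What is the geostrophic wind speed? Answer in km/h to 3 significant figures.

225 km/h

Coriolis parameter at 17°N:
f = 2Ω sin φ = 2 × 7.29×10⁻⁵ × sin 17° = 4.26×10⁻⁵ s⁻¹
Pressure gradient: |∂P/∂n| = 800 Pa / 446000 m = 1.79×10⁻³ Pa/m
Geostrophic balance (pressure-gradient force = Coriolis force):
V_g = (1/(fρ)) |∂P/∂n| = 1.79×10⁻³ / (4.26×10⁻⁵ × 0.673) = 62.5 m/s
Converting: 62.5 m/s × 3.6 = 225 km/h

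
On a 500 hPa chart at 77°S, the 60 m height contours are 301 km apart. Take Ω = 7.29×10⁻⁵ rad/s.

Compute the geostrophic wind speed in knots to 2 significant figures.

Coriolis parameter at 77°S:
f = 2Ω sin φ = 2 × 7.29×10⁻⁵ × sin 77° = 1.42×10⁻⁴ s⁻¹
Height gradient: |∂Z/∂n| = 60 m / 301000 m = 1.99×10⁻⁴
On a pressure surface, geostrophic balance gives V_g = (g/f)|∂Z/∂n|:
V_g = 9.81 × 1.99×10⁻⁴ / 1.42×10⁻⁴ = 13.8 m/s
Converting: 13.8 m/s × 1.944 = 27 knots

27 knots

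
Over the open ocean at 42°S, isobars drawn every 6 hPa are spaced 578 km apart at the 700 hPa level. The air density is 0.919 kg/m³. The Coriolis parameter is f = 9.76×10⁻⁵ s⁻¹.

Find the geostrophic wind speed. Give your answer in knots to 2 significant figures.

Pressure gradient: |∂P/∂n| = 600 Pa / 578000 m = 1.04×10⁻³ Pa/m
Geostrophic balance (pressure-gradient force = Coriolis force):
V_g = (1/(fρ)) |∂P/∂n| = 1.04×10⁻³ / (9.76×10⁻⁵ × 0.919) = 11.6 m/s
Converting: 11.6 m/s × 1.944 = 22 knots

22 knots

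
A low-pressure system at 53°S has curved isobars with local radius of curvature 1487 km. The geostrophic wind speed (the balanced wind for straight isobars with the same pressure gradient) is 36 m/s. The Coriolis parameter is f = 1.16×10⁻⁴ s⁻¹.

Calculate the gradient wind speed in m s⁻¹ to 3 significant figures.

Around a low, centrifugal force acts outward with Coriolis, so pressure-gradient force balances both:
(1/ρ)|∂P/∂n| = fV + V²/R  →  V² + fR·V − fR·V_g = 0
With fR = 1.16×10⁻⁴ × 1487×10³ m = 172 m/s:
V = [−fR + √((fR)² + 4 fR V_g)]/2 = [−172 + √(172² + 4×172×36)]/2 = 30.6 m/s
Subgeostrophic (V < V_g = 36 m/s), as expected around a low.

30.6 m s⁻¹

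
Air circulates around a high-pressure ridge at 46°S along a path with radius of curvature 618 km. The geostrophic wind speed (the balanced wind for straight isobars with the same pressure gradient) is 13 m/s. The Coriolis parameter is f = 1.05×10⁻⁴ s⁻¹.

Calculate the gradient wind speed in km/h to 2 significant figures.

65 km/h

Around a high, pressure-gradient force acts outward with centrifugal, so Coriolis balances both:
fV = (1/ρ)|∂P/∂n| + V²/R  →  V² − fR·V + fR·V_g = 0
With fR = 1.05×10⁻⁴ × 618×10³ m = 64.9 m/s:
V = [fR − √((fR)² − 4 fR V_g)]/2 = [64.9 − √(64.9² − 4×64.9×13)]/2 = 18 m/s
Supergeostrophic (V > V_g = 13 m/s), as expected around a high.
Converting: 18 m/s × 3.6 = 65 km/h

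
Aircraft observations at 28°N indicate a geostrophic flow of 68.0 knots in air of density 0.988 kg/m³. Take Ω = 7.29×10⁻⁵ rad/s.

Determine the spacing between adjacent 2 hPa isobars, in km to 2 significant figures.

Coriolis parameter at 28°N:
f = 2Ω sin φ = 2 × 7.29×10⁻⁵ × sin 28° = 6.84×10⁻⁵ s⁻¹
Wind speed in SI: 68.0 knots = 35.0 m/s
Geostrophic balance rearranged: |∂P/∂n| = f ρ V_g
|∂P/∂n| = 6.84×10⁻⁵ × 0.988 × 35.0 = 2.37×10⁻³ Pa/m
Isobar spacing: Δn = ΔP/|∂P/∂n| = 200 Pa / 2.37×10⁻³ Pa/m = 84539 m ≈ 85 km

85 km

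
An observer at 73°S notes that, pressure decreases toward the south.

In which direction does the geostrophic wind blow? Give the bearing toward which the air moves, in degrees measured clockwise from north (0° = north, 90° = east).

090°

The pressure-gradient force points toward the south (bearing 180°).
Geostrophic balance: in the Southern Hemisphere the Coriolis force deflects motion to the left, so the geostrophic wind blows 90° to the left of the pressure-gradient force (low pressure on the right).
Rotating 180° by 90° counterclockwise gives 090° — the wind blows toward the east.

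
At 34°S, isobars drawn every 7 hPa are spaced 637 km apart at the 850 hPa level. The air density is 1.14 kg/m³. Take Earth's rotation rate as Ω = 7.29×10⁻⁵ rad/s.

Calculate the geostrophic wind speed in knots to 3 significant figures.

23.0 knots

Coriolis parameter at 34°S:
f = 2Ω sin φ = 2 × 7.29×10⁻⁵ × sin 34° = 8.15×10⁻⁵ s⁻¹
Pressure gradient: |∂P/∂n| = 700 Pa / 637000 m = 1.10×10⁻³ Pa/m
Geostrophic balance (pressure-gradient force = Coriolis force):
V_g = (1/(fρ)) |∂P/∂n| = 1.10×10⁻³ / (8.15×10⁻⁵ × 1.14) = 11.8 m/s
Converting: 11.8 m/s × 1.944 = 23.0 knots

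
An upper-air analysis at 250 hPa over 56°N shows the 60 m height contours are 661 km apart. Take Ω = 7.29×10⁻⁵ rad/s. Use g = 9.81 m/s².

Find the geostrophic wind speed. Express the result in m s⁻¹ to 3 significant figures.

Coriolis parameter at 56°N:
f = 2Ω sin φ = 2 × 7.29×10⁻⁵ × sin 56° = 1.21×10⁻⁴ s⁻¹
Height gradient: |∂Z/∂n| = 60 m / 661000 m = 9.08×10⁻⁵
On a pressure surface, geostrophic balance gives V_g = (g/f)|∂Z/∂n|:
V_g = 9.81 × 9.08×10⁻⁵ / 1.21×10⁻⁴ = 7.37 m/s

7.37 m s⁻¹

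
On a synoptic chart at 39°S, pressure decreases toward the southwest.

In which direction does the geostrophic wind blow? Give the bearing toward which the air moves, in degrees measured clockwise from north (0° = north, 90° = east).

The pressure-gradient force points toward the southwest (bearing 225°).
Geostrophic balance: in the Southern Hemisphere the Coriolis force deflects motion to the left, so the geostrophic wind blows 90° to the left of the pressure-gradient force (low pressure on the right).
Rotating 225° by 90° counterclockwise gives 135° — the wind blows toward the southeast.

135°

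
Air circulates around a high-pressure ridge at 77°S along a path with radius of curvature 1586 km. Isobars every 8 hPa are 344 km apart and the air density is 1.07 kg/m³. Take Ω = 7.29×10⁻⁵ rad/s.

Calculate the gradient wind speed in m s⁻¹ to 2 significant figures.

17 m s⁻¹

Coriolis parameter at 77°S:
f = 2Ω sin φ = 2 × 7.29×10⁻⁵ × sin 77° = 1.42×10⁻⁴ s⁻¹
Pressure gradient: |∂P/∂n| = 800 Pa / 344000 m = 2.33×10⁻³ Pa/m
Geostrophic speed: V_g = |∂P/∂n|/(fρ) = 2.33×10⁻³/(1.42×10⁻⁴ × 1.07) = 15.3 m/s
Around a high, pressure-gradient force acts outward with centrifugal, so Coriolis balances both:
fV = (1/ρ)|∂P/∂n| + V²/R  →  V² − fR·V + fR·V_g = 0
With fR = 1.42×10⁻⁴ × 1586×10³ m = 225 m/s:
V = [fR − √((fR)² − 4 fR V_g)]/2 = [225 − √(225² − 4×225×15.3)]/2 = 16.5 m/s
Supergeostrophic (V > V_g = 15.3 m/s), as expected around a high.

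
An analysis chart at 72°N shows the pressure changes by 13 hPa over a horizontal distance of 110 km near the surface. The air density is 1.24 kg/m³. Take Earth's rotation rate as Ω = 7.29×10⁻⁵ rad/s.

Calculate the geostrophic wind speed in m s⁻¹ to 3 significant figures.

Coriolis parameter at 72°N:
f = 2Ω sin φ = 2 × 7.29×10⁻⁵ × sin 72° = 1.39×10⁻⁴ s⁻¹
Pressure gradient: |∂P/∂n| = 1300 Pa / 110000 m = 1.18×10⁻² Pa/m
Geostrophic balance (pressure-gradient force = Coriolis force):
V_g = (1/(fρ)) |∂P/∂n| = 1.18×10⁻² / (1.39×10⁻⁴ × 1.24) = 68.7 m/s

68.7 m s⁻¹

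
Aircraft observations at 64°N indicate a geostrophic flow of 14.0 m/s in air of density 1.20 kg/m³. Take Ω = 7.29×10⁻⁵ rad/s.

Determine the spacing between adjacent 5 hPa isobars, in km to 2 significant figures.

Coriolis parameter at 64°N:
f = 2Ω sin φ = 2 × 7.29×10⁻⁵ × sin 64° = 1.31×10⁻⁴ s⁻¹
Geostrophic balance rearranged: |∂P/∂n| = f ρ V_g
|∂P/∂n| = 1.31×10⁻⁴ × 1.20 × 14.0 = 2.20×10⁻³ Pa/m
Isobar spacing: Δn = ΔP/|∂P/∂n| = 500 Pa / 2.20×10⁻³ Pa/m = 227114 m ≈ 230 km

230 km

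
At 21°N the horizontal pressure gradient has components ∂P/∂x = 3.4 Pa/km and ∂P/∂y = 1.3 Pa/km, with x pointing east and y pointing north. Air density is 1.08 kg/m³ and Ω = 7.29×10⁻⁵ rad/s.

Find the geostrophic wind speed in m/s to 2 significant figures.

65 m/s

Coriolis parameter at 21°N:
f = 2Ω sin φ = 2 × 7.29×10⁻⁵ × sin 21° = 5.23×10⁻⁵ s⁻¹
Component geostrophic relations (x east, y north):
u_g = −(1/(fρ)) ∂P/∂y,  v_g = (1/(fρ)) ∂P/∂x
u_g = −(1.3×10⁻³)/(5.23×10⁻⁵ × 1.08) = −23.0 m/s;  v_g = (3.4×10⁻³)/(5.23×10⁻⁵ × 1.08) = 60.3 m/s
|V_g| = √(u_g² + v_g²) = 64.5 m/s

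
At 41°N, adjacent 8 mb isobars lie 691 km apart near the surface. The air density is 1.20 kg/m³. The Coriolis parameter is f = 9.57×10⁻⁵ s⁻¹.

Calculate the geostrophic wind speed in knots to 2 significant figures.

20 knots

Pressure gradient: |∂P/∂n| = 800 Pa / 691000 m = 1.16×10⁻³ Pa/m
Geostrophic balance (pressure-gradient force = Coriolis force):
V_g = (1/(fρ)) |∂P/∂n| = 1.16×10⁻³ / (9.57×10⁻⁵ × 1.20) = 10.1 m/s
Converting: 10.1 m/s × 1.944 = 20 knots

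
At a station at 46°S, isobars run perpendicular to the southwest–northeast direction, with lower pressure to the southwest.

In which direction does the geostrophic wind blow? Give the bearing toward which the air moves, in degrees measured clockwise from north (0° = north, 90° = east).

135°

The pressure-gradient force points toward the southwest (bearing 225°).
Geostrophic balance: in the Southern Hemisphere the Coriolis force deflects motion to the left, so the geostrophic wind blows 90° to the left of the pressure-gradient force (low pressure on the right).
Rotating 225° by 90° counterclockwise gives 135° — the wind blows toward the southeast.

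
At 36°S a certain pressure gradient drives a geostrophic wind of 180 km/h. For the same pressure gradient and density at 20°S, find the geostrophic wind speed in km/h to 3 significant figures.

With the same pressure gradient and density, V_g ∝ 1/f ∝ 1/sin φ.
V₂ = V₁ · sin φ₁ / sin φ₂ = 180 × sin 36° / sin 20°
V₂ = 180 × 0.5878/0.3420 = 309 km/h

309 km/h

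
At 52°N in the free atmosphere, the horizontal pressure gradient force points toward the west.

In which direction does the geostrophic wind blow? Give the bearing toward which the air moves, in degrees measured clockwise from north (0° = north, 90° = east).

000°

The pressure-gradient force points toward the west (bearing 270°).
Geostrophic balance: in the Northern Hemisphere the Coriolis force deflects motion to the right, so the geostrophic wind blows 90° to the right of the pressure-gradient force (low pressure on the left).
Rotating 270° by 90° clockwise gives 000° — the wind blows toward the north.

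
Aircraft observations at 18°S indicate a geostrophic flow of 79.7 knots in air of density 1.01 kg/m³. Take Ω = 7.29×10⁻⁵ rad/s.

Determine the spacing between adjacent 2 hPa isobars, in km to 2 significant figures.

Coriolis parameter at 18°S:
f = 2Ω sin φ = 2 × 7.29×10⁻⁵ × sin 18° = 4.51×10⁻⁵ s⁻¹
Wind speed in SI: 79.7 knots = 41.0 m/s
Geostrophic balance rearranged: |∂P/∂n| = f ρ V_g
|∂P/∂n| = 4.51×10⁻⁵ × 1.01 × 41.0 = 1.87×10⁻³ Pa/m
Isobar spacing: Δn = ΔP/|∂P/∂n| = 200 Pa / 1.87×10⁻³ Pa/m = 107194 m ≈ 110 km

110 km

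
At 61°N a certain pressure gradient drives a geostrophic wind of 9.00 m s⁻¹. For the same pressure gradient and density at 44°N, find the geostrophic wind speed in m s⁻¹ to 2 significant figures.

With the same pressure gradient and density, V_g ∝ 1/f ∝ 1/sin φ.
V₂ = V₁ · sin φ₁ / sin φ₂ = 9.00 × sin 61° / sin 44°
V₂ = 9.00 × 0.8746/0.6947 = 11 m s⁻¹

11 m s⁻¹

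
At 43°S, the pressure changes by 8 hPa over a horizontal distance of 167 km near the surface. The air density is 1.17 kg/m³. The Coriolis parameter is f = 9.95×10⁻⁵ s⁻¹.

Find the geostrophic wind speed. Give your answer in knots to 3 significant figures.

Pressure gradient: |∂P/∂n| = 800 Pa / 167000 m = 4.79×10⁻³ Pa/m
Geostrophic balance (pressure-gradient force = Coriolis force):
V_g = (1/(fρ)) |∂P/∂n| = 4.79×10⁻³ / (9.95×10⁻⁵ × 1.17) = 41.1 m/s
Converting: 41.1 m/s × 1.944 = 80.0 knots

80.0 knots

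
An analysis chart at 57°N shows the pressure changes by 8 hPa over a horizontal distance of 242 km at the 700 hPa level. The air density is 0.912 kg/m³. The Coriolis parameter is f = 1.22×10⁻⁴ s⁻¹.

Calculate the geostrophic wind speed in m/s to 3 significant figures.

29.7 m/s

Pressure gradient: |∂P/∂n| = 800 Pa / 242000 m = 3.31×10⁻³ Pa/m
Geostrophic balance (pressure-gradient force = Coriolis force):
V_g = (1/(fρ)) |∂P/∂n| = 3.31×10⁻³ / (1.22×10⁻⁴ × 0.912) = 29.7 m/s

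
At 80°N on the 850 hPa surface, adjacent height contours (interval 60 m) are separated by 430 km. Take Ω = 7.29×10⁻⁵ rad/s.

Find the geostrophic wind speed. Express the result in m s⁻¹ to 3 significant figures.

Coriolis parameter at 80°N:
f = 2Ω sin φ = 2 × 7.29×10⁻⁵ × sin 80° = 1.44×10⁻⁴ s⁻¹
Height gradient: |∂Z/∂n| = 60 m / 430000 m = 1.40×10⁻⁴
On a pressure surface, geostrophic balance gives V_g = (g/f)|∂Z/∂n|:
V_g = 9.81 × 1.40×10⁻⁴ / 1.44×10⁻⁴ = 9.53 m/s

9.53 m s⁻¹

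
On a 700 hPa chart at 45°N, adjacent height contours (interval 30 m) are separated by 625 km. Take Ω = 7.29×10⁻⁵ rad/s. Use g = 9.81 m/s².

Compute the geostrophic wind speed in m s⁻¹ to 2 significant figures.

Coriolis parameter at 45°N:
f = 2Ω sin φ = 2 × 7.29×10⁻⁵ × sin 45° = 1.03×10⁻⁴ s⁻¹
Height gradient: |∂Z/∂n| = 30 m / 625000 m = 4.80×10⁻⁵
On a pressure surface, geostrophic balance gives V_g = (g/f)|∂Z/∂n|:
V_g = 9.81 × 4.80×10⁻⁵ / 1.03×10⁻⁴ = 4.57 m/s

4.6 m s⁻¹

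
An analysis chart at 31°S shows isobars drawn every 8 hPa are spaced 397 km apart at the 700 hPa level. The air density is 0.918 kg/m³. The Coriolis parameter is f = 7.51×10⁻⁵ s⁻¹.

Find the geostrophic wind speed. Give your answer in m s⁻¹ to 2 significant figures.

29 m s⁻¹

Pressure gradient: |∂P/∂n| = 800 Pa / 397000 m = 2.02×10⁻³ Pa/m
Geostrophic balance (pressure-gradient force = Coriolis force):
V_g = (1/(fρ)) |∂P/∂n| = 2.02×10⁻³ / (7.51×10⁻⁵ × 0.918) = 29.2 m/s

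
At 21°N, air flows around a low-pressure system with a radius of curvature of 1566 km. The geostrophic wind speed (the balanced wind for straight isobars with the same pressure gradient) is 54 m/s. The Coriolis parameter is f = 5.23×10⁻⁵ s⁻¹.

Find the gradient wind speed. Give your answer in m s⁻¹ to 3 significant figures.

Around a low, centrifugal force acts outward with Coriolis, so pressure-gradient force balances both:
(1/ρ)|∂P/∂n| = fV + V²/R  →  V² + fR·V − fR·V_g = 0
With fR = 5.23×10⁻⁵ × 1566×10³ m = 81.9 m/s:
V = [−fR + √((fR)² + 4 fR V_g)]/2 = [−81.9 + √(81.9² + 4×81.9×54)]/2 = 37.1 m/s
Subgeostrophic (V < V_g = 54 m/s), as expected around a low.

37.1 m s⁻¹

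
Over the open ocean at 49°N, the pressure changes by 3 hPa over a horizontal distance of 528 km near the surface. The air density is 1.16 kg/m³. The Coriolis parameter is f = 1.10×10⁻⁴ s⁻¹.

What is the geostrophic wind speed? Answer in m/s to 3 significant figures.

4.45 m/s

Pressure gradient: |∂P/∂n| = 300 Pa / 528000 m = 5.68×10⁻⁴ Pa/m
Geostrophic balance (pressure-gradient force = Coriolis force):
V_g = (1/(fρ)) |∂P/∂n| = 5.68×10⁻⁴ / (1.10×10⁻⁴ × 1.16) = 4.45 m/s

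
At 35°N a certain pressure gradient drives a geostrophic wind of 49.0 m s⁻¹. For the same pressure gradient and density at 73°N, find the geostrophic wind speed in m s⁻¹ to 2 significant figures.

With the same pressure gradient and density, V_g ∝ 1/f ∝ 1/sin φ.
V₂ = V₁ · sin φ₁ / sin φ₂ = 49.0 × sin 35° / sin 73°
V₂ = 49.0 × 0.5736/0.9563 = 29 m s⁻¹

29 m s⁻¹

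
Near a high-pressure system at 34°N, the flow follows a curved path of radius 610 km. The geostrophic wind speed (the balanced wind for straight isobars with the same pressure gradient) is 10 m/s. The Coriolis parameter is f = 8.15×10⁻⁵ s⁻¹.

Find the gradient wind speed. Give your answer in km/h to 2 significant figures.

Around a high, pressure-gradient force acts outward with centrifugal, so Coriolis balances both:
fV = (1/ρ)|∂P/∂n| + V²/R  →  V² − fR·V + fR·V_g = 0
With fR = 8.15×10⁻⁵ × 610×10³ m = 49.7 m/s:
V = [fR − √((fR)² − 4 fR V_g)]/2 = [49.7 − √(49.7² − 4×49.7×10)]/2 = 13.9 m/s
Supergeostrophic (V > V_g = 10 m/s), as expected around a high.
Converting: 13.9 m/s × 3.6 = 50 km/h

50 km/h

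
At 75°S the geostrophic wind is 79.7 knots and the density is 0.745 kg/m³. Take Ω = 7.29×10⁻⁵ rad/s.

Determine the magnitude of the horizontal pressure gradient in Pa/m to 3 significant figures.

4.30×10⁻³ Pa/m

Coriolis parameter at 75°S:
f = 2Ω sin φ = 2 × 7.29×10⁻⁵ × sin 75° = 1.41×10⁻⁴ s⁻¹
Wind speed in SI: 79.7 knots = 41.0 m/s
Geostrophic balance rearranged: |∂P/∂n| = f ρ V_g
|∂P/∂n| = 1.41×10⁻⁴ × 0.745 × 41.0 = 4.30×10⁻³ Pa/m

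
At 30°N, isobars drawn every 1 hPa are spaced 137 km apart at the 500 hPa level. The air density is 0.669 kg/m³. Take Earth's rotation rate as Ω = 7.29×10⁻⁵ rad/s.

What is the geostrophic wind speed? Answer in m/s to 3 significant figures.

Coriolis parameter at 30°N:
f = 2Ω sin φ = 2 × 7.29×10⁻⁵ × sin 30° = 7.29×10⁻⁵ s⁻¹
Pressure gradient: |∂P/∂n| = 100 Pa / 137000 m = 7.30×10⁻⁴ Pa/m
Geostrophic balance (pressure-gradient force = Coriolis force):
V_g = (1/(fρ)) |∂P/∂n| = 7.30×10⁻⁴ / (7.29×10⁻⁵ × 0.669) = 15.0 m/s

15.0 m/s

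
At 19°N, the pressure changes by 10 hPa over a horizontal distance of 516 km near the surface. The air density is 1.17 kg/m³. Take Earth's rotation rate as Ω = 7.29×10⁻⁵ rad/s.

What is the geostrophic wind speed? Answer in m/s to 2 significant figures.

35 m/s

Coriolis parameter at 19°N:
f = 2Ω sin φ = 2 × 7.29×10⁻⁵ × sin 19° = 4.75×10⁻⁵ s⁻¹
Pressure gradient: |∂P/∂n| = 1000 Pa / 516000 m = 1.94×10⁻³ Pa/m
Geostrophic balance (pressure-gradient force = Coriolis force):
V_g = (1/(fρ)) |∂P/∂n| = 1.94×10⁻³ / (4.75×10⁻⁵ × 1.17) = 34.9 m/s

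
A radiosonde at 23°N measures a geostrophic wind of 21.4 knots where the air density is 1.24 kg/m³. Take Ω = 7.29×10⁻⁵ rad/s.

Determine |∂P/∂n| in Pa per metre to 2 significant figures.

7.8×10⁻⁴ Pa/m

Coriolis parameter at 23°N:
f = 2Ω sin φ = 2 × 7.29×10⁻⁵ × sin 23° = 5.70×10⁻⁵ s⁻¹
Wind speed in SI: 21.4 knots = 11.0 m/s
Geostrophic balance rearranged: |∂P/∂n| = f ρ V_g
|∂P/∂n| = 5.70×10⁻⁵ × 1.24 × 11.0 = 7.78×10⁻⁴ Pa/m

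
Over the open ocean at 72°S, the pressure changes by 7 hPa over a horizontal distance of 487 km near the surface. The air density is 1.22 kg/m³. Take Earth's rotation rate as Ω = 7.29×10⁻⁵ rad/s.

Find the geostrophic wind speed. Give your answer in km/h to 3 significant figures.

Coriolis parameter at 72°S:
f = 2Ω sin φ = 2 × 7.29×10⁻⁵ × sin 72° = 1.39×10⁻⁴ s⁻¹
Pressure gradient: |∂P/∂n| = 700 Pa / 487000 m = 1.44×10⁻³ Pa/m
Geostrophic balance (pressure-gradient force = Coriolis force):
V_g = (1/(fρ)) |∂P/∂n| = 1.44×10⁻³ / (1.39×10⁻⁴ × 1.22) = 8.50 m/s
Converting: 8.50 m/s × 3.6 = 30.6 km/h

30.6 km/h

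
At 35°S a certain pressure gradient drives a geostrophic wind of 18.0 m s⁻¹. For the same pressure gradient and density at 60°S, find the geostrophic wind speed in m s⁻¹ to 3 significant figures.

11.9 m s⁻¹

With the same pressure gradient and density, V_g ∝ 1/f ∝ 1/sin φ.
V₂ = V₁ · sin φ₁ / sin φ₂ = 18.0 × sin 35° / sin 60°
V₂ = 18.0 × 0.5736/0.8660 = 11.9 m s⁻¹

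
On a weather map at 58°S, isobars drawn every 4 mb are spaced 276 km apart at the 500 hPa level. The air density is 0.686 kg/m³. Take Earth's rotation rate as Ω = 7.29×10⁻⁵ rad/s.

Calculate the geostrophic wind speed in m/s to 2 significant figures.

17 m/s

Coriolis parameter at 58°S:
f = 2Ω sin φ = 2 × 7.29×10⁻⁵ × sin 58° = 1.24×10⁻⁴ s⁻¹
Pressure gradient: |∂P/∂n| = 400 Pa / 276000 m = 1.45×10⁻³ Pa/m
Geostrophic balance (pressure-gradient force = Coriolis force):
V_g = (1/(fρ)) |∂P/∂n| = 1.45×10⁻³ / (1.24×10⁻⁴ × 0.686) = 17.1 m/s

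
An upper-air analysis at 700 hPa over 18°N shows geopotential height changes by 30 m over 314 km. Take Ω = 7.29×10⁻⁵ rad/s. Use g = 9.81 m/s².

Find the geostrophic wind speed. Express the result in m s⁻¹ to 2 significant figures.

21 m s⁻¹

Coriolis parameter at 18°N:
f = 2Ω sin φ = 2 × 7.29×10⁻⁵ × sin 18° = 4.51×10⁻⁵ s⁻¹
Height gradient: |∂Z/∂n| = 30 m / 314000 m = 9.55×10⁻⁵
On a pressure surface, geostrophic balance gives V_g = (g/f)|∂Z/∂n|:
V_g = 9.81 × 9.55×10⁻⁵ / 4.51×10⁻⁵ = 20.8 m/s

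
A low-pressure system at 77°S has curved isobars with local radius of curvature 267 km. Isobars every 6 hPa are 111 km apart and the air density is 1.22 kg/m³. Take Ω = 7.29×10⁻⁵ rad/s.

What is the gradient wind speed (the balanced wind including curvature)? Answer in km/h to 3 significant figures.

Coriolis parameter at 77°S:
f = 2Ω sin φ = 2 × 7.29×10⁻⁵ × sin 77° = 1.42×10⁻⁴ s⁻¹
Pressure gradient: |∂P/∂n| = 600 Pa / 111000 m = 5.41×10⁻³ Pa/m
Geostrophic speed: V_g = |∂P/∂n|/(fρ) = 5.41×10⁻³/(1.42×10⁻⁴ × 1.22) = 31.2 m/s
Around a low, centrifugal force acts outward with Coriolis, so pressure-gradient force balances both:
(1/ρ)|∂P/∂n| = fV + V²/R  →  V² + fR·V − fR·V_g = 0
With fR = 1.42×10⁻⁴ × 267×10³ m = 37.9 m/s:
V = [−fR + √((fR)² + 4 fR V_g)]/2 = [−37.9 + √(37.9² + 4×37.9×31.2)]/2 = 20.3 m/s
Subgeostrophic (V < V_g = 31.2 m/s), as expected around a low.
Converting: 20.3 m/s × 3.6 = 73.1 km/h

73.1 km/h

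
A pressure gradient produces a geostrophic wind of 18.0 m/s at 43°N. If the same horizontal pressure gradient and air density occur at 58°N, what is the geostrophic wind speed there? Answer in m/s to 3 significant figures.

14.5 m/s

With the same pressure gradient and density, V_g ∝ 1/f ∝ 1/sin φ.
V₂ = V₁ · sin φ₁ / sin φ₂ = 18.0 × sin 43° / sin 58°
V₂ = 18.0 × 0.6820/0.8480 = 14.5 m/s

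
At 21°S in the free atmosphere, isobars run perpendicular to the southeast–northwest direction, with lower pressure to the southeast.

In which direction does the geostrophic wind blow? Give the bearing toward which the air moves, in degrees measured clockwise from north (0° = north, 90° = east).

The pressure-gradient force points toward the southeast (bearing 135°).
Geostrophic balance: in the Southern Hemisphere the Coriolis force deflects motion to the left, so the geostrophic wind blows 90° to the left of the pressure-gradient force (low pressure on the right).
Rotating 135° by 90° counterclockwise gives 045° — the wind blows toward the northeast.

045°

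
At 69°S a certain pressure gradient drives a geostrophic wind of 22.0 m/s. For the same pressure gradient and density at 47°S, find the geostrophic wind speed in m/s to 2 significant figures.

28 m/s

With the same pressure gradient and density, V_g ∝ 1/f ∝ 1/sin φ.
V₂ = V₁ · sin φ₁ / sin φ₂ = 22.0 × sin 69° / sin 47°
V₂ = 22.0 × 0.9336/0.7314 = 28 m/s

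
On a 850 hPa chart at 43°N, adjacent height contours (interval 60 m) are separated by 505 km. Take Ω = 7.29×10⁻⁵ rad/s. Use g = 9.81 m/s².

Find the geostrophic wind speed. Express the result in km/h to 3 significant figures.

42.2 km/h

Coriolis parameter at 43°N:
f = 2Ω sin φ = 2 × 7.29×10⁻⁵ × sin 43° = 9.94×10⁻⁵ s⁻¹
Height gradient: |∂Z/∂n| = 60 m / 505000 m = 1.19×10⁻⁴
On a pressure surface, geostrophic balance gives V_g = (g/f)|∂Z/∂n|:
V_g = 9.81 × 1.19×10⁻⁴ / 9.94×10⁻⁵ = 11.7 m/s
Converting: 11.7 m/s × 3.6 = 42.2 km/h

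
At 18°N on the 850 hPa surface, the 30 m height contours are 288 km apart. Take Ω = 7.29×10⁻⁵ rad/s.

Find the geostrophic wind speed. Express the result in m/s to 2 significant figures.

23 m/s

Coriolis parameter at 18°N:
f = 2Ω sin φ = 2 × 7.29×10⁻⁵ × sin 18° = 4.51×10⁻⁵ s⁻¹
Height gradient: |∂Z/∂n| = 30 m / 288000 m = 1.04×10⁻⁴
On a pressure surface, geostrophic balance gives V_g = (g/f)|∂Z/∂n|:
V_g = 9.81 × 1.04×10⁻⁴ / 4.51×10⁻⁵ = 22.7 m/s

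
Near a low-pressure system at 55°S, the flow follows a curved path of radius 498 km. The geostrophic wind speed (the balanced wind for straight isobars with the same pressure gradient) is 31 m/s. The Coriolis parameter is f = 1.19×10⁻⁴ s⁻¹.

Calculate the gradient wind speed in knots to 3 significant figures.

Around a low, centrifugal force acts outward with Coriolis, so pressure-gradient force balances both:
(1/ρ)|∂P/∂n| = fV + V²/R  →  V² + fR·V − fR·V_g = 0
With fR = 1.19×10⁻⁴ × 498×10³ m = 59.3 m/s:
V = [−fR + √((fR)² + 4 fR V_g)]/2 = [−59.3 + √(59.3² + 4×59.3×31)]/2 = 22.5 m/s
Subgeostrophic (V < V_g = 31 m/s), as expected around a low.
Converting: 22.5 m/s × 1.944 = 43.7 knots

43.7 knots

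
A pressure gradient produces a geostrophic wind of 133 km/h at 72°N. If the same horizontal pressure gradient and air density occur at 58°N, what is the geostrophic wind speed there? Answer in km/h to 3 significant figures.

149 km/h

With the same pressure gradient and density, V_g ∝ 1/f ∝ 1/sin φ.
V₂ = V₁ · sin φ₁ / sin φ₂ = 133 × sin 72° / sin 58°
V₂ = 133 × 0.9511/0.8480 = 149 km/h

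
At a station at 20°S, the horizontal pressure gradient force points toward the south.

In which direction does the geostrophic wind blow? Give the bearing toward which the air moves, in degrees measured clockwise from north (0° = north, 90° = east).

090°

The pressure-gradient force points toward the south (bearing 180°).
Geostrophic balance: in the Southern Hemisphere the Coriolis force deflects motion to the left, so the geostrophic wind blows 90° to the left of the pressure-gradient force (low pressure on the right).
Rotating 180° by 90° counterclockwise gives 090° — the wind blows toward the east.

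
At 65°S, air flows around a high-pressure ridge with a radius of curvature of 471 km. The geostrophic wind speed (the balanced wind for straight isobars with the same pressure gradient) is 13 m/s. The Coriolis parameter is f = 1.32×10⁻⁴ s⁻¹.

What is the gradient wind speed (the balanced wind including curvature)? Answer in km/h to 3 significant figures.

66.6 km/h

Around a high, pressure-gradient force acts outward with centrifugal, so Coriolis balances both:
fV = (1/ρ)|∂P/∂n| + V²/R  →  V² − fR·V + fR·V_g = 0
With fR = 1.32×10⁻⁴ × 471×10³ m = 62.2 m/s:
V = [fR − √((fR)² − 4 fR V_g)]/2 = [62.2 − √(62.2² − 4×62.2×13)]/2 = 18.5 m/s
Supergeostrophic (V > V_g = 13 m/s), as expected around a high.
Converting: 18.5 m/s × 3.6 = 66.6 km/h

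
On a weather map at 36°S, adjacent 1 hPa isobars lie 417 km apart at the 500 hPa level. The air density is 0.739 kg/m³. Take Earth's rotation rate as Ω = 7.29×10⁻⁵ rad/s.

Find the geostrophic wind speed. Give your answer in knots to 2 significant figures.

Coriolis parameter at 36°S:
f = 2Ω sin φ = 2 × 7.29×10⁻⁵ × sin 36° = 8.57×10⁻⁵ s⁻¹
Pressure gradient: |∂P/∂n| = 100 Pa / 417000 m = 2.40×10⁻⁴ Pa/m
Geostrophic balance (pressure-gradient force = Coriolis force):
V_g = (1/(fρ)) |∂P/∂n| = 2.40×10⁻⁴ / (8.57×10⁻⁵ × 0.739) = 3.79 m/s
Converting: 3.79 m/s × 1.944 = 7.4 knots

7.4 knots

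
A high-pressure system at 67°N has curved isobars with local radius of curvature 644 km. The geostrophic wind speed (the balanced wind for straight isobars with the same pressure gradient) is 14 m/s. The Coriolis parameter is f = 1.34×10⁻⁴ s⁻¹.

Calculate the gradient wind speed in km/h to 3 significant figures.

Around a high, pressure-gradient force acts outward with centrifugal, so Coriolis balances both:
fV = (1/ρ)|∂P/∂n| + V²/R  →  V² − fR·V + fR·V_g = 0
With fR = 1.34×10⁻⁴ × 644×10³ m = 86.3 m/s:
V = [fR − √((fR)² − 4 fR V_g)]/2 = [86.3 − √(86.3² − 4×86.3×14)]/2 = 17.6 m/s
Supergeostrophic (V > V_g = 14 m/s), as expected around a high.
Converting: 17.6 m/s × 3.6 = 63.3 km/h

63.3 km/h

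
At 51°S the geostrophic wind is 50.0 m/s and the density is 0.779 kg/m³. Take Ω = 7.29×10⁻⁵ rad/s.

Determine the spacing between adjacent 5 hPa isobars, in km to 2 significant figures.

110 km

Coriolis parameter at 51°S:
f = 2Ω sin φ = 2 × 7.29×10⁻⁵ × sin 51° = 1.13×10⁻⁴ s⁻¹
Geostrophic balance rearranged: |∂P/∂n| = f ρ V_g
|∂P/∂n| = 1.13×10⁻⁴ × 0.779 × 50.0 = 4.41×10⁻³ Pa/m
Isobar spacing: Δn = ΔP/|∂P/∂n| = 500 Pa / 4.41×10⁻³ Pa/m = 113293 m ≈ 110 km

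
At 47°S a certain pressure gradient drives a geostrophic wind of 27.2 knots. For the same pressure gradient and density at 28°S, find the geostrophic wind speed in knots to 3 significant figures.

42.4 knots

With the same pressure gradient and density, V_g ∝ 1/f ∝ 1/sin φ.
V₂ = V₁ · sin φ₁ / sin φ₂ = 27.2 × sin 47° / sin 28°
V₂ = 27.2 × 0.7314/0.4695 = 42.4 knots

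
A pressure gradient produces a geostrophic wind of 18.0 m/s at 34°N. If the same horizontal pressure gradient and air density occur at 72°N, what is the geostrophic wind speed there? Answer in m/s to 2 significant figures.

With the same pressure gradient and density, V_g ∝ 1/f ∝ 1/sin φ.
V₂ = V₁ · sin φ₁ / sin φ₂ = 18.0 × sin 34° / sin 72°
V₂ = 18.0 × 0.5592/0.9511 = 11 m/s

11 m/s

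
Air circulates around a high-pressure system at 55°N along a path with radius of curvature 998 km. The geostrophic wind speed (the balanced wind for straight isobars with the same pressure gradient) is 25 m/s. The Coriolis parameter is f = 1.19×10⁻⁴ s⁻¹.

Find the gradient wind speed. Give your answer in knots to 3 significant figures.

69.5 knots

Around a high, pressure-gradient force acts outward with centrifugal, so Coriolis balances both:
fV = (1/ρ)|∂P/∂n| + V²/R  →  V² − fR·V + fR·V_g = 0
With fR = 1.19×10⁻⁴ × 998×10³ m = 119 m/s:
V = [fR − √((fR)² − 4 fR V_g)]/2 = [119 − √(119² − 4×119×25)]/2 = 35.8 m/s
Supergeostrophic (V > V_g = 25 m/s), as expected around a high.
Converting: 35.8 m/s × 1.944 = 69.5 knots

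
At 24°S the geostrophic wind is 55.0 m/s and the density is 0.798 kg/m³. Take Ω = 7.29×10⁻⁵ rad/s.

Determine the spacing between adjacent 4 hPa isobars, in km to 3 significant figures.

Coriolis parameter at 24°S:
f = 2Ω sin φ = 2 × 7.29×10⁻⁵ × sin 24° = 5.93×10⁻⁵ s⁻¹
Geostrophic balance rearranged: |∂P/∂n| = f ρ V_g
|∂P/∂n| = 5.93×10⁻⁵ × 0.798 × 55.0 = 2.60×10⁻³ Pa/m
Isobar spacing: Δn = ΔP/|∂P/∂n| = 400 Pa / 2.60×10⁻³ Pa/m = 153682 m ≈ 154 km

154 km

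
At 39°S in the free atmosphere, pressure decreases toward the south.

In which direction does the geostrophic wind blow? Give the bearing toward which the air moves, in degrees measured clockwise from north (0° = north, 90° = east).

090°

The pressure-gradient force points toward the south (bearing 180°).
Geostrophic balance: in the Southern Hemisphere the Coriolis force deflects motion to the left, so the geostrophic wind blows 90° to the left of the pressure-gradient force (low pressure on the right).
Rotating 180° by 90° counterclockwise gives 090° — the wind blows toward the east.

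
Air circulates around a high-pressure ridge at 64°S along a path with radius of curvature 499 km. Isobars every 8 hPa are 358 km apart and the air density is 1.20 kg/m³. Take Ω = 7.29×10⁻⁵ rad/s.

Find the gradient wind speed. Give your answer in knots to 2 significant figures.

41 knots

Coriolis parameter at 64°S:
f = 2Ω sin φ = 2 × 7.29×10⁻⁵ × sin 64° = 1.31×10⁻⁴ s⁻¹
Pressure gradient: |∂P/∂n| = 800 Pa / 358000 m = 2.23×10⁻³ Pa/m
Geostrophic speed: V_g = |∂P/∂n|/(fρ) = 2.23×10⁻³/(1.31×10⁻⁴ × 1.20) = 14.2 m/s
Around a high, pressure-gradient force acts outward with centrifugal, so Coriolis balances both:
fV = (1/ρ)|∂P/∂n| + V²/R  →  V² − fR·V + fR·V_g = 0
With fR = 1.31×10⁻⁴ × 499×10³ m = 65.4 m/s:
V = [fR − √((fR)² − 4 fR V_g)]/2 = [65.4 − √(65.4² − 4×65.4×14.2)]/2 = 20.9 m/s
Supergeostrophic (V > V_g = 14.2 m/s), as expected around a high.
Converting: 20.9 m/s × 1.944 = 41 knots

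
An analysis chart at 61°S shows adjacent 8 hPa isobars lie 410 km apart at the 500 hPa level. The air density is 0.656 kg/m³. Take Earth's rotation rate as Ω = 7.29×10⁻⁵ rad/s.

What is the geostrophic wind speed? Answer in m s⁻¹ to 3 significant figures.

23.3 m s⁻¹

Coriolis parameter at 61°S:
f = 2Ω sin φ = 2 × 7.29×10⁻⁵ × sin 61° = 1.28×10⁻⁴ s⁻¹
Pressure gradient: |∂P/∂n| = 800 Pa / 410000 m = 1.95×10⁻³ Pa/m
Geostrophic balance (pressure-gradient force = Coriolis force):
V_g = (1/(fρ)) |∂P/∂n| = 1.95×10⁻³ / (1.28×10⁻⁴ × 0.656) = 23.3 m/s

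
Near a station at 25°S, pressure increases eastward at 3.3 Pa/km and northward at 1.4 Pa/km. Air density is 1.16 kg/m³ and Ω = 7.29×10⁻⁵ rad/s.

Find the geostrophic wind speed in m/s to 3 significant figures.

Coriolis parameter at 25°S:
f = 2Ω sin φ = 2 × 7.29×10⁻⁵ × sin 25° = 6.16×10⁻⁵ s⁻¹
In the Southern Hemisphere f is negative: f = −6.16×10⁻⁵ s⁻¹.
Component geostrophic relations (x east, y north):
u_g = −(1/(fρ)) ∂P/∂y,  v_g = (1/(fρ)) ∂P/∂x
u_g = −(1.4×10⁻³)/(−6.16×10⁻⁵ × 1.16) = 19.6 m/s;  v_g = (3.3×10⁻³)/(−6.16×10⁻⁵ × 1.16) = −46.2 m/s
|V_g| = √(u_g² + v_g²) = 50.2 m/s

50.2 m/s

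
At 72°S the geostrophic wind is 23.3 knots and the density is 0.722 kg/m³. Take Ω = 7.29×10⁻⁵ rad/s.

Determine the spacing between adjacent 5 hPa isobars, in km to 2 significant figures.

420 km

Coriolis parameter at 72°S:
f = 2Ω sin φ = 2 × 7.29×10⁻⁵ × sin 72° = 1.39×10⁻⁴ s⁻¹
Wind speed in SI: 23.3 knots = 12.0 m/s
Geostrophic balance rearranged: |∂P/∂n| = f ρ V_g
|∂P/∂n| = 1.39×10⁻⁴ × 0.722 × 12.0 = 1.20×10⁻³ Pa/m
Isobar spacing: Δn = ΔP/|∂P/∂n| = 500 Pa / 1.20×10⁻³ Pa/m = 416653 m ≈ 420 km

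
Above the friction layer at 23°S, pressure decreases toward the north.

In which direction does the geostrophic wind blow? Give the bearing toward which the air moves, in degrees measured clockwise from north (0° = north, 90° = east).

270°

The pressure-gradient force points toward the north (bearing 000°).
Geostrophic balance: in the Southern Hemisphere the Coriolis force deflects motion to the left, so the geostrophic wind blows 90° to the left of the pressure-gradient force (low pressure on the right).
Rotating 000° by 90° counterclockwise gives 270° — the wind blows toward the west.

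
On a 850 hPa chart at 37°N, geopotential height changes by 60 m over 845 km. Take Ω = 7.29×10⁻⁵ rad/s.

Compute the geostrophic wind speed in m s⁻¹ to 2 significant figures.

7.9 m s⁻¹

Coriolis parameter at 37°N:
f = 2Ω sin φ = 2 × 7.29×10⁻⁵ × sin 37° = 8.77×10⁻⁵ s⁻¹
Height gradient: |∂Z/∂n| = 60 m / 845000 m = 7.10×10⁻⁵
On a pressure surface, geostrophic balance gives V_g = (g/f)|∂Z/∂n|:
V_g = 9.81 × 7.10×10⁻⁵ / 8.77×10⁻⁵ = 7.94 m/s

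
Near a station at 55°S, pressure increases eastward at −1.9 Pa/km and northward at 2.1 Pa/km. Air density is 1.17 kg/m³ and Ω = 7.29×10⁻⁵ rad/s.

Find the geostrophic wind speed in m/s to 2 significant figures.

20 m/s

Coriolis parameter at 55°S:
f = 2Ω sin φ = 2 × 7.29×10⁻⁵ × sin 55° = 1.19×10⁻⁴ s⁻¹
In the Southern Hemisphere f is negative: f = −1.19×10⁻⁴ s⁻¹.
Component geostrophic relations (x east, y north):
u_g = −(1/(fρ)) ∂P/∂y,  v_g = (1/(fρ)) ∂P/∂x
u_g = −(2.1×10⁻³)/(−1.19×10⁻⁴ × 1.17) = 15.0 m/s;  v_g = (−1.9×10⁻³)/(−1.19×10⁻⁴ × 1.17) = 13.6 m/s
|V_g| = √(u_g² + v_g²) = 20.3 m/s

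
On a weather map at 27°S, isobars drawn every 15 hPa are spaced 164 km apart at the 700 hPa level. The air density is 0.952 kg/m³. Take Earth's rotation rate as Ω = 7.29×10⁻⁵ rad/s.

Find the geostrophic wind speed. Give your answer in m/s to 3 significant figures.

Coriolis parameter at 27°S:
f = 2Ω sin φ = 2 × 7.29×10⁻⁵ × sin 27° = 6.62×10⁻⁵ s⁻¹
Pressure gradient: |∂P/∂n| = 1500 Pa / 164000 m = 9.15×10⁻³ Pa/m
Geostrophic balance (pressure-gradient force = Coriolis force):
V_g = (1/(fρ)) |∂P/∂n| = 9.15×10⁻³ / (6.62×10⁻⁵ × 0.952) = 145 m/s

145 m/s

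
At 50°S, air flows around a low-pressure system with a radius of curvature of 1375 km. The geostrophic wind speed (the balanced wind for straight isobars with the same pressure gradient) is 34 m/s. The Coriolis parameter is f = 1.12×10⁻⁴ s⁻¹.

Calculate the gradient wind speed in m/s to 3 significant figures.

Around a low, centrifugal force acts outward with Coriolis, so pressure-gradient force balances both:
(1/ρ)|∂P/∂n| = fV + V²/R  →  V² + fR·V − fR·V_g = 0
With fR = 1.12×10⁻⁴ × 1375×10³ m = 154 m/s:
V = [−fR + √((fR)² + 4 fR V_g)]/2 = [−154 + √(154² + 4×154×34)]/2 = 28.7 m/s
Subgeostrophic (V < V_g = 34 m/s), as expected around a low.

28.7 m/s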